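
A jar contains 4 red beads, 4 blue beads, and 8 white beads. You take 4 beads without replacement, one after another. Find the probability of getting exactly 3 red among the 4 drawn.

12/455

One ordering (red drawn first) has probability 4/16 × 3/15 × 2/14 × 12/13 = 288/43680 = 3/455.
There are C(4,3) = 4 such orderings, each equally likely, so P = 4 × 3/455 = 12/455.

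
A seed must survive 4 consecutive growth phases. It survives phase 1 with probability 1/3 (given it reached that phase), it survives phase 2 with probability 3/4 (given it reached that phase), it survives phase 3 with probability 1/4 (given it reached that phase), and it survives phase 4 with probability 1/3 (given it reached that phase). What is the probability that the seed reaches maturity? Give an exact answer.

Each stage is reached only if all earlier stages succeed, so
P = 1/3 × 3/4 × 1/4 × 1/3 = 3/144 = 1/48.

1/48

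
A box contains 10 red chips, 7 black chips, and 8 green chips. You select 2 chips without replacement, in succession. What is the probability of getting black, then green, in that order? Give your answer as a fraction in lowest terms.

7/75

Chain rule:
P = 7/25 × 8/24 = 56/600 = 7/75.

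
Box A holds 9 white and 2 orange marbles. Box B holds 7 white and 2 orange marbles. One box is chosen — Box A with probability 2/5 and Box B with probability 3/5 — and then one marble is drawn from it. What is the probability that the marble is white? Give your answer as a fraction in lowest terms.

131/165

From Box A: P(white) = 9/11.
From Box B: P(white) = 7/9.
Total probability = (2/5)(9/11) + (3/5)(7/9) = 131/165.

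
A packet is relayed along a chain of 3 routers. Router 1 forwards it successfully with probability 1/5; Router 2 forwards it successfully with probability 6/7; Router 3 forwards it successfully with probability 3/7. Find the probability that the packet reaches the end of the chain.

Each stage is reached only if all earlier stages succeed, so
P = 1/5 × 6/7 × 3/7 = 18/245.

18/245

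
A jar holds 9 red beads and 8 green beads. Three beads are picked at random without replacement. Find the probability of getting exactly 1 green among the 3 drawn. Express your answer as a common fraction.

One ordering (green drawn first) has probability 8/17 × 9/16 × 8/15 = 576/4080 = 12/85.
There are C(3,1) = 3 such orderings, each equally likely, so P = 3 × 12/85 = 36/85.

36/85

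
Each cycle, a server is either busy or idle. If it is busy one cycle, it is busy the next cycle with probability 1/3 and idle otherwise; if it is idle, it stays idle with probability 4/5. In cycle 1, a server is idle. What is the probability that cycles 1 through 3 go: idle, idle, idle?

16/25

Cycle 1 is given. For each transition, use the conditional probability from the current state:
P(idle | idle) = 4/5; P(idle | idle) = 4/5.
P = 4/5 × 4/5 = 16/25.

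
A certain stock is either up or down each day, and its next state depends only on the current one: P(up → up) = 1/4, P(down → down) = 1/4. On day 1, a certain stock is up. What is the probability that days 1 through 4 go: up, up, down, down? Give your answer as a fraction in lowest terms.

3/64

Day 1 is given. For each transition, use the conditional probability from the current state:
P(up | up) = 1/4; P(down | up) = 3/4; P(down | down) = 1/4.
P = 1/4 × 3/4 × 1/4 = 3/64.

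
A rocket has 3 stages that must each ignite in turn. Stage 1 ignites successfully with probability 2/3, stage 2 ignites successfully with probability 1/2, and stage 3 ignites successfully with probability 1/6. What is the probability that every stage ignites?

1/18

Each stage is reached only if all earlier stages succeed, so
P = 2/3 × 1/2 × 1/6 = 2/36 = 1/18.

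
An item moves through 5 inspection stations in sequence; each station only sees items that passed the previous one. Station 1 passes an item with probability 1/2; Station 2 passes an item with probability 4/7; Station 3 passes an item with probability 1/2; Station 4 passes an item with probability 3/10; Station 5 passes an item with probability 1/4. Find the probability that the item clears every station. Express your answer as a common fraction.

Each stage is reached only if all earlier stages succeed, so
P = 1/2 × 4/7 × 1/2 × 3/10 × 1/4 = 12/1120 = 3/280.

3/280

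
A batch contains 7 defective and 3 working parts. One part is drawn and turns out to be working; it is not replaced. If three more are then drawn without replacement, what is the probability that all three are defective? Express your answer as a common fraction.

After the first draw, 7 of the remaining 9 parts are defective.
P = 7/9 × 6/8 × 5/7 = 210/504 = 5/12.

5/12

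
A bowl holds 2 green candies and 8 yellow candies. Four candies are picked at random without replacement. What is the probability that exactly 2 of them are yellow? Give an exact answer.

One ordering (yellow drawn first) has probability 8/10 × 7/9 × 2/8 × 1/7 = 112/5040 = 1/45.
There are C(4,2) = 6 such orderings, each equally likely, so P = 6 × 1/45 = 2/15.

2/15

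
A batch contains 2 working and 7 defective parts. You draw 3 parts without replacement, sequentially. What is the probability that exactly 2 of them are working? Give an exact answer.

One ordering (working drawn first) has probability 2/9 × 1/8 × 7/7 = 14/504 = 1/36.
There are C(3,2) = 3 such orderings, each equally likely, so P = 3 × 1/36 = 1/12.

1/12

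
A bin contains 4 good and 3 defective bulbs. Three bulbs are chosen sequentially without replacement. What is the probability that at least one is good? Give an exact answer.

34/35

P(no good) = 3/7 × 2/6 × 1/5 = 6/210 = 1/35.
P(at least one) = 1 − 1/35 = 34/35.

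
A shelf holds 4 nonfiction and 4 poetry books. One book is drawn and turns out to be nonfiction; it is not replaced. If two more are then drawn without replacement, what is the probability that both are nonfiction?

After the first draw, 3 of the remaining 7 books are nonfiction.
P = 3/7 × 2/6 = 6/42 = 1/7.

1/7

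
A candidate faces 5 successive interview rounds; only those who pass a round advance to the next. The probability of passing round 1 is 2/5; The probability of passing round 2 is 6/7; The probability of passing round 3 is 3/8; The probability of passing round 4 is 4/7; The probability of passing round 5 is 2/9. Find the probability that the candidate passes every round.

4/245

Multiplying along the chain,
P = 2/5 × 6/7 × 3/8 × 4/7 × 2/9 = 288/17640 = 4/245.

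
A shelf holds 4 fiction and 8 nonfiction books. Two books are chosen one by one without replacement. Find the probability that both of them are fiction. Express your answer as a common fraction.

P(all fiction) = 4/12 × 3/11 = 12/132 = 1/11.

1/11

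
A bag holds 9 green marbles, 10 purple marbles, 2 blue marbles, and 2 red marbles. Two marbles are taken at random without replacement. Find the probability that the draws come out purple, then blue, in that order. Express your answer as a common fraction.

10/253

Chain rule:
P = 10/23 × 2/22 = 20/506 = 10/253.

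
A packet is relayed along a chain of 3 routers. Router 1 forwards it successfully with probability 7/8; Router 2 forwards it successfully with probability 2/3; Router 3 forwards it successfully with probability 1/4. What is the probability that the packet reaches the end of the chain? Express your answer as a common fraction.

7/48

The events are sequential, so multiply the conditional probabilities:
P = 7/8 × 2/3 × 1/4 = 14/96 = 7/48.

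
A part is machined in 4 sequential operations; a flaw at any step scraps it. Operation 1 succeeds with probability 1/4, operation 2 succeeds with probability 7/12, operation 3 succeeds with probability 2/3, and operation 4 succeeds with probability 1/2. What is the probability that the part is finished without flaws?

Each stage is reached only if all earlier stages succeed, so
P = 1/4 × 7/12 × 2/3 × 1/2 = 14/288 = 7/144.

7/144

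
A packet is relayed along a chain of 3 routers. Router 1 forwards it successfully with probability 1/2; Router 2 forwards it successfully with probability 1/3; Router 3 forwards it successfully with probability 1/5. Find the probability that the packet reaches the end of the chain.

1/30

Multiplying along the chain,
P = 1/2 × 1/3 × 1/5 = 1/30.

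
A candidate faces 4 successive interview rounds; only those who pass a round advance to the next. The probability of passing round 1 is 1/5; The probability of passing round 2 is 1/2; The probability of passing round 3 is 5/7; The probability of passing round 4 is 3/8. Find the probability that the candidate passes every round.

3/112

The events are sequential, so multiply the conditional probabilities:
P = 1/5 × 1/2 × 5/7 × 3/8 = 15/560 = 3/112.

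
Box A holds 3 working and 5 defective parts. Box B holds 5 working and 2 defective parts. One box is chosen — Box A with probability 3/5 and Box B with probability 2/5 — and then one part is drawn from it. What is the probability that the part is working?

143/280

From Box A: P(working) = 3/8.
From Box B: P(working) = 5/7.
Total probability = (3/5)(3/8) + (2/5)(5/7) = 143/280.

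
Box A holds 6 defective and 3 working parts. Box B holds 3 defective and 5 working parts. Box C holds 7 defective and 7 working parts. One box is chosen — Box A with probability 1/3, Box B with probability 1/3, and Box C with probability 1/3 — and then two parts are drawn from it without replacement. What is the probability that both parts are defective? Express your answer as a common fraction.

206/819

From Box A: P(both defective) = (6/9)(5/8) = 5/12.
From Box B: P(both defective) = (3/8)(2/7) = 3/28.
From Box C: P(both defective) = (7/14)(6/13) = 3/13.
Total probability = (1/3)(5/12) + (1/3)(3/28) + (1/3)(3/13) = 206/819.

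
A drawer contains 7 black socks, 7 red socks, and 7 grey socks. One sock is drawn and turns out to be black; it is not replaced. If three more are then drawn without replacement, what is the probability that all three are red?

7/228

After the first draw, 7 of the remaining 20 socks are red.
P = 7/20 × 6/19 × 5/18 = 210/6840 = 7/228.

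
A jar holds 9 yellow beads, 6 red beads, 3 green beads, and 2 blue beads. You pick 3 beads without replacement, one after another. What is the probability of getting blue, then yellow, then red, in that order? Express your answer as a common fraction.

3/190

Each draw changes the counts, so multiply the conditional probabilities along the sequence:
P = 2/20 × 9/19 × 6/18 = 108/6840 = 3/190.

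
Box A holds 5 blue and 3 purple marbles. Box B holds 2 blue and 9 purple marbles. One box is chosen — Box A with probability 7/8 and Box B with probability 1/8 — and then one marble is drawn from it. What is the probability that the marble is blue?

From Box A: P(blue) = 5/8.
From Box B: P(blue) = 2/11.
Total probability = (7/8)(5/8) + (1/8)(2/11) = 401/704.

401/704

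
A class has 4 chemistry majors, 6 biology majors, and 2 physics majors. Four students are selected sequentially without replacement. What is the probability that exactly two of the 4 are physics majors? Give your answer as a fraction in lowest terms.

One ordering (physics majors drawn first) has probability 2/12 × 1/11 × 10/10 × 9/9 = 180/11880 = 1/66.
There are C(4,2) = 6 such orderings, each equally likely, so P = 6 × 1/66 = 1/11.

1/11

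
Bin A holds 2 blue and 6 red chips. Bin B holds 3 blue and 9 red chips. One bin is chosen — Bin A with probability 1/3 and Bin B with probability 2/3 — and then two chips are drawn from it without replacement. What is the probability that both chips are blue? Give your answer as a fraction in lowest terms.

From Bin A: P(both blue) = (2/8)(1/7) = 1/28.
From Bin B: P(both blue) = (3/12)(2/11) = 1/22.
Total probability = (1/3)(1/28) + (2/3)(1/22) = 13/308.

13/308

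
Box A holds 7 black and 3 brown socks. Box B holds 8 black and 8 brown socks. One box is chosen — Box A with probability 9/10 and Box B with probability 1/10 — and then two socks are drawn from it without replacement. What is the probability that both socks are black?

From Box A: P(both black) = (7/10)(6/9) = 7/15.
From Box B: P(both black) = (8/16)(7/15) = 7/30.
Total probability = (9/10)(7/15) + (1/10)(7/30) = 133/300.

133/300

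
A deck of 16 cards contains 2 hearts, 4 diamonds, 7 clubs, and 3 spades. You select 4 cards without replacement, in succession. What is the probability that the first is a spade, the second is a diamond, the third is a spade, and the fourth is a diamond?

Chain rule:
P = 3/16 × 4/15 × 2/14 × 3/13 = 72/43680 = 3/1820.

3/1820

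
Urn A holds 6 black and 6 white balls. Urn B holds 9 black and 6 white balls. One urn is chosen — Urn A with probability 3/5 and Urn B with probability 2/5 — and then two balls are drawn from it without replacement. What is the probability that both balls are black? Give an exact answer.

From Urn A: P(both black) = (6/12)(5/11) = 5/22.
From Urn B: P(both black) = (9/15)(8/14) = 12/35.
Total probability = (3/5)(5/22) + (2/5)(12/35) = 1053/3850.

1053/3850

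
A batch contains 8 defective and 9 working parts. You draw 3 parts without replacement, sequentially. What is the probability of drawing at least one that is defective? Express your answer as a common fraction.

149/170

P(no defective) = 9/17 × 8/16 × 7/15 = 504/4080 = 21/170.
P(at least one) = 1 − 21/170 = 149/170.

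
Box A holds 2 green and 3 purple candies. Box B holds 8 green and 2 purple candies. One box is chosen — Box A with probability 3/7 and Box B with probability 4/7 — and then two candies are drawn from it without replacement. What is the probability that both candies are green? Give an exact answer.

From Box A: P(both green) = (2/5)(1/4) = 1/10.
From Box B: P(both green) = (8/10)(7/9) = 28/45.
Total probability = (3/7)(1/10) + (4/7)(28/45) = 251/630.

251/630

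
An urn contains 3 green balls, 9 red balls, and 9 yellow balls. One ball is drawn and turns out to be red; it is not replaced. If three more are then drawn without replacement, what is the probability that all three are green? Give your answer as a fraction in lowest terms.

1/1140

After the first draw, 3 of the remaining 20 balls are green.
P = 3/20 × 2/19 × 1/18 = 6/6840 = 1/1140.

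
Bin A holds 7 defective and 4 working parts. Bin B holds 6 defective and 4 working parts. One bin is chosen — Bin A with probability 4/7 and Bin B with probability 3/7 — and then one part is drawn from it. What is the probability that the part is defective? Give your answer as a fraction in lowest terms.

From Bin A: P(defective) = 7/11.
From Bin B: P(defective) = 6/10.
Total probability = (4/7)(7/11) + (3/7)(6/10) = 239/385.

239/385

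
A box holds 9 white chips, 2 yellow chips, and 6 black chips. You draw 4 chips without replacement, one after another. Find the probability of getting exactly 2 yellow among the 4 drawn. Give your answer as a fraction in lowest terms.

3/68

One ordering (yellow drawn first) has probability 2/17 × 1/16 × 15/15 × 14/14 = 420/57120 = 1/136.
There are C(4,2) = 6 such orderings, each equally likely, so P = 6 × 1/136 = 3/68.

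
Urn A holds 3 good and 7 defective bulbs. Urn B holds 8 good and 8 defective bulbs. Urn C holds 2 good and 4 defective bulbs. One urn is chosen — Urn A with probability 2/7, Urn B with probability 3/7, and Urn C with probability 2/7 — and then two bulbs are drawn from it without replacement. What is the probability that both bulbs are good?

From Urn A: P(both good) = (3/10)(2/9) = 1/15.
From Urn B: P(both good) = (8/16)(7/15) = 7/30.
From Urn C: P(both good) = (2/6)(1/5) = 1/15.
Total probability = (2/7)(1/15) + (3/7)(7/30) + (2/7)(1/15) = 29/210.

29/210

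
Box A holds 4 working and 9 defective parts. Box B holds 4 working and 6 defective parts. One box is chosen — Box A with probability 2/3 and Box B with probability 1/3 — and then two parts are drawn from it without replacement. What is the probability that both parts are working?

56/585

From Box A: P(both working) = (4/13)(3/12) = 1/13.
From Box B: P(both working) = (4/10)(3/9) = 2/15.
Total probability = (2/3)(1/13) + (1/3)(2/15) = 56/585.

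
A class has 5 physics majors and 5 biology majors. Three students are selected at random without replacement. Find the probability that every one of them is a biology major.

P = 5/10 × 4/9 × 3/8 = 60/720 = 1/12.

1/12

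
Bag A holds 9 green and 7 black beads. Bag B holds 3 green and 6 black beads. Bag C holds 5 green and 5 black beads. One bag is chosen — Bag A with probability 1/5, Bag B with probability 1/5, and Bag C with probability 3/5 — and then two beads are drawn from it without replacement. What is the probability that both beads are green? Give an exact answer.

21/100

From Bag A: P(both green) = (9/16)(8/15) = 3/10.
From Bag B: P(both green) = (3/9)(2/8) = 1/12.
From Bag C: P(both green) = (5/10)(4/9) = 2/9.
Total probability = (1/5)(3/10) + (1/5)(1/12) + (3/5)(2/9) = 21/100.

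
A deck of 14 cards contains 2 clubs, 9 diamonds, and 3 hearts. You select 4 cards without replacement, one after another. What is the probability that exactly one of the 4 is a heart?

45/91

One ordering (a heart drawn first) has probability 3/14 × 11/13 × 10/12 × 9/11 = 2970/24024 = 45/364.
There are C(4,1) = 4 such orderings, each equally likely, so P = 4 × 45/364 = 45/91.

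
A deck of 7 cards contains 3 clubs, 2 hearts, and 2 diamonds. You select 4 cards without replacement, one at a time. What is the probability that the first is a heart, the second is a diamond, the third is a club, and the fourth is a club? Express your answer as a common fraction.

1/35

Chain rule:
P = 2/7 × 2/6 × 3/5 × 2/4 = 24/840 = 1/35.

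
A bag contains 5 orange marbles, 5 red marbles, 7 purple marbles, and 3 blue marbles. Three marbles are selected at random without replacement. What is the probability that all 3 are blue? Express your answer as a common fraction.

P(every draw is blue) = 3/20 × 2/19 × 1/18 = 6/6840 = 1/1140.

1/1140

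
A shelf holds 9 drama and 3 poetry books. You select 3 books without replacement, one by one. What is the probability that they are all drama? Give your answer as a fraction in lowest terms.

21/55

P = 9/12 × 8/11 × 7/10 = 504/1320 = 21/55.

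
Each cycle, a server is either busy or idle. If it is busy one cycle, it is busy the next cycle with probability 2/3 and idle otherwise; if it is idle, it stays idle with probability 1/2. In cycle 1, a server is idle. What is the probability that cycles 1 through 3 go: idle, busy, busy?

Cycle 1 is given. For each transition, use the conditional probability from the current state:
P(busy | idle) = 1/2; P(busy | busy) = 2/3.
P = 1/2 × 2/3 = 2/6 = 1/3.

1/3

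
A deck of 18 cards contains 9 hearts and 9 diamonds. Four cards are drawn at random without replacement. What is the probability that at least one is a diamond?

163/170

P(no diamonds) = 9/18 × 8/17 × 7/16 × 6/15 = 3024/73440 = 7/170.
P(at least one) = 1 − 7/170 = 163/170.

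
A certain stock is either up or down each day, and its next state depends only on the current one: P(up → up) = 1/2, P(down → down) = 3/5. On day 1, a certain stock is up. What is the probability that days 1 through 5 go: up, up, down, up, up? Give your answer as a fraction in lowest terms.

Day 1 is given. For each transition, use the conditional probability from the current state:
P(up | up) = 1/2; P(down | up) = 1/2; P(up | down) = 2/5; P(up | up) = 1/2.
P = 1/2 × 1/2 × 2/5 × 1/2 = 2/40 = 1/20.

1/20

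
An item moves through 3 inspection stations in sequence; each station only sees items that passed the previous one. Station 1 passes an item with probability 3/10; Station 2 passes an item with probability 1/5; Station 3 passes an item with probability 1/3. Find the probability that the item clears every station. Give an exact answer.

1/50

The events are sequential, so multiply the conditional probabilities:
P = 3/10 × 1/5 × 1/3 = 3/150 = 1/50.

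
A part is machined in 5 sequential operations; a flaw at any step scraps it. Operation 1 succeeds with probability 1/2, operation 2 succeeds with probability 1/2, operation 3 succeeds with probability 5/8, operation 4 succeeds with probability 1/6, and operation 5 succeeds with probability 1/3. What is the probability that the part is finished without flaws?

Multiplying along the chain,
P = 1/2 × 1/2 × 5/8 × 1/6 × 1/3 = 5/576.

5/576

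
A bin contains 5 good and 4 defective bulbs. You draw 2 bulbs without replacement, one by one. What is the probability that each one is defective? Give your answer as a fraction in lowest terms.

1/6

P = 4/9 × 3/8 = 12/72 = 1/6.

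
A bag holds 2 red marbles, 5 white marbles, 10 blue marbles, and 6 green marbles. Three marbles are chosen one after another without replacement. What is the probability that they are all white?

P(all white) = 5/23 × 4/22 × 3/21 = 60/10626 = 10/1771.

10/1771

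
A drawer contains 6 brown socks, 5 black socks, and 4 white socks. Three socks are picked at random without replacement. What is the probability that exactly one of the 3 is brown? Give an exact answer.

One ordering (brown drawn first) has probability 6/15 × 9/14 × 8/13 = 432/2730 = 72/455.
There are C(3,1) = 3 such orderings, each equally likely, so P = 3 × 72/455 = 216/455.

216/455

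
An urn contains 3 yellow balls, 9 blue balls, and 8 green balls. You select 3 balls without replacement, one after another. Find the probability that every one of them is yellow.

P = 3/20 × 2/19 × 1/18 = 6/6840 = 1/1140.

1/1140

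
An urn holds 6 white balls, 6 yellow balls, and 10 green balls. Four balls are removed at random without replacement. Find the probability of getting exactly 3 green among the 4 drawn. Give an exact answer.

288/1463

One ordering (green drawn first) has probability 10/22 × 9/21 × 8/20 × 12/19 = 8640/175560 = 72/1463.
There are C(4,3) = 4 such orderings, each equally likely, so P = 4 × 72/1463 = 288/1463.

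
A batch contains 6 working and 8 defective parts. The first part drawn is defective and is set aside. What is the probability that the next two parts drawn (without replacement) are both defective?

After the first draw, 7 of the remaining 13 parts are defective.
P = 7/13 × 6/12 = 42/156 = 7/26.

7/26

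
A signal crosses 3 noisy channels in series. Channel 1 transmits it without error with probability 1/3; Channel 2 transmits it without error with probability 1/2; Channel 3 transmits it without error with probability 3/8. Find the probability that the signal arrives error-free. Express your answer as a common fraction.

The events are sequential, so multiply the conditional probabilities:
P = 1/3 × 1/2 × 3/8 = 3/48 = 1/16.

1/16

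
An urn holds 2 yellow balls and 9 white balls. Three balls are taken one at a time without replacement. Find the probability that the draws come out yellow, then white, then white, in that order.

8/55

Multiply the probability of each draw given the previous ones:
P = 2/11 × 9/10 × 8/9 = 144/990 = 8/55.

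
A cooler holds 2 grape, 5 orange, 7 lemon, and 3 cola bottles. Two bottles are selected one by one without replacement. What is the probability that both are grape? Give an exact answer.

P(every draw is grape) = 2/17 × 1/16 = 2/272 = 1/136.

1/136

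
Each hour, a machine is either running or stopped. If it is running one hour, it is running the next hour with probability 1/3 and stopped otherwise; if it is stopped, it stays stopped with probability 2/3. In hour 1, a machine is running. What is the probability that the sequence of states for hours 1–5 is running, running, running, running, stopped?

Hour 1 is given. For each transition, use the conditional probability from the current state:
P(running | running) = 1/3; P(running | running) = 1/3; P(running | running) = 1/3; P(stopped | running) = 2/3.
P = 1/3 × 1/3 × 1/3 × 2/3 = 2/81.

2/81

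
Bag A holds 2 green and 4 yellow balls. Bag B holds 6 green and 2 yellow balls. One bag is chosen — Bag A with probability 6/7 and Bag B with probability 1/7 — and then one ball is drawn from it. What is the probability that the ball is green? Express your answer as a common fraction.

From Bag A: P(green) = 2/6.
From Bag B: P(green) = 6/8.
Total probability = (6/7)(2/6) + (1/7)(6/8) = 11/28.

11/28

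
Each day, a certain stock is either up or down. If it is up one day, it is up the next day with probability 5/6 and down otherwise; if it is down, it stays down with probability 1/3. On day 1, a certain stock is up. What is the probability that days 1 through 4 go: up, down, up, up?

Day 1 is given. For each transition, use the conditional probability from the current state:
P(down | up) = 1/6; P(up | down) = 2/3; P(up | up) = 5/6.
P = 1/6 × 2/3 × 5/6 = 10/108 = 5/54.

5/54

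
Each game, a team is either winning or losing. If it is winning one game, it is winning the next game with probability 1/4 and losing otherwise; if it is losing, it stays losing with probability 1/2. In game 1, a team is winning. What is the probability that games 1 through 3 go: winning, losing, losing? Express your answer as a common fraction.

3/8

Game 1 is given. For each transition, use the conditional probability from the current state:
P(losing | winning) = 3/4; P(losing | losing) = 1/2.
P = 3/4 × 1/2 = 3/8.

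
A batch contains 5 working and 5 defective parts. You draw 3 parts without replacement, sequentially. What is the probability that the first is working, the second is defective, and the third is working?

5/36

Chain rule:
P = 5/10 × 5/9 × 4/8 = 100/720 = 5/36.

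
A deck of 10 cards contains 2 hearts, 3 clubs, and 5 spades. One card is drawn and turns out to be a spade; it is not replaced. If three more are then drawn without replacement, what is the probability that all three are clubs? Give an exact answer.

1/84

With the first card removed, 3 clubs remain out of 9.
P = 3/9 × 2/8 × 1/7 = 6/504 = 1/84.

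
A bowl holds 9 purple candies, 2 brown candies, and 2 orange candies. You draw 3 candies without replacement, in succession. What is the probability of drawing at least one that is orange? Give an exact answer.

11/26

P(no orange) = 11/13 × 10/12 × 9/11 = 990/1716 = 15/26.
P(at least one) = 1 − 15/26 = 11/26.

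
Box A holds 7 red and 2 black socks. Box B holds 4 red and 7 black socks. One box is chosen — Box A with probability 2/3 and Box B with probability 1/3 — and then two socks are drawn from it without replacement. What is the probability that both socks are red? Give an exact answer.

From Box A: P(both red) = (7/9)(6/8) = 7/12.
From Box B: P(both red) = (4/11)(3/10) = 6/55.
Total probability = (2/3)(7/12) + (1/3)(6/55) = 421/990.

421/990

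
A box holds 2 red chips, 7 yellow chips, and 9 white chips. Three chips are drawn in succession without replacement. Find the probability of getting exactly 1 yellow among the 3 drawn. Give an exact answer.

385/816

One ordering (yellow drawn first) has probability 7/18 × 11/17 × 10/16 = 770/4896 = 385/2448.
There are C(3,1) = 3 such orderings, each equally likely, so P = 3 × 385/2448 = 385/816.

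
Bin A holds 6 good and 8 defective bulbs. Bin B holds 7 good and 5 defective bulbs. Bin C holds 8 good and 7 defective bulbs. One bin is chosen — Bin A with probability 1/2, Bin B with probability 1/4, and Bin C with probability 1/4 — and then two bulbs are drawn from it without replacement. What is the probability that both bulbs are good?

From Bin A: P(both good) = (6/14)(5/13) = 15/91.
From Bin B: P(both good) = (7/12)(6/11) = 7/22.
From Bin C: P(both good) = (8/15)(7/14) = 4/15.
Total probability = (1/2)(15/91) + (1/4)(7/22) + (1/4)(4/15) = 27463/120120.

27463/120120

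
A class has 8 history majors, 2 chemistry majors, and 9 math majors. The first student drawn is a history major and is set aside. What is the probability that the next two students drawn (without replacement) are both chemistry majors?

After the first draw, 2 of the remaining 18 students are chemistry majors.
P = 2/18 × 1/17 = 2/306 = 1/153.

1/153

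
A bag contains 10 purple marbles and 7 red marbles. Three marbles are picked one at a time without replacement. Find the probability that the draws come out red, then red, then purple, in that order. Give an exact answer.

7/68

Multiply the probability of each draw given the previous ones:
P = 7/17 × 6/16 × 10/15 = 420/4080 = 7/68.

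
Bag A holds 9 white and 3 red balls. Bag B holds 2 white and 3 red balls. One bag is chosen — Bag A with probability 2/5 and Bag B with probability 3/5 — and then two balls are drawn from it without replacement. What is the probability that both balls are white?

153/550

From Bag A: P(both white) = (9/12)(8/11) = 6/11.
From Bag B: P(both white) = (2/5)(1/4) = 1/10.
Total probability = (2/5)(6/11) + (3/5)(1/10) = 153/550.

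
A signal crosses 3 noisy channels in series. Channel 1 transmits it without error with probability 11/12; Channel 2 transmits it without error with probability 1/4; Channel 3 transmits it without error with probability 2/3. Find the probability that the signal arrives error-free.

Each stage is reached only if all earlier stages succeed, so
P = 11/12 × 1/4 × 2/3 = 22/144 = 11/72.

11/72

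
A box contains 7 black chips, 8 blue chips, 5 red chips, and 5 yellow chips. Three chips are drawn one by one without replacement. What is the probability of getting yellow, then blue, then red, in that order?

Each draw changes the counts, so multiply the conditional probabilities along the sequence:
P = 5/25 × 8/24 × 5/23 = 200/13800 = 1/69.

1/69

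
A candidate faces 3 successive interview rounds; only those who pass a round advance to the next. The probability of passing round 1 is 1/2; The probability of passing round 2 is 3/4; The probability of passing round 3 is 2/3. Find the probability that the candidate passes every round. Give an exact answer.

Each stage is reached only if all earlier stages succeed, so
P = 1/2 × 3/4 × 2/3 = 6/24 = 1/4.

1/4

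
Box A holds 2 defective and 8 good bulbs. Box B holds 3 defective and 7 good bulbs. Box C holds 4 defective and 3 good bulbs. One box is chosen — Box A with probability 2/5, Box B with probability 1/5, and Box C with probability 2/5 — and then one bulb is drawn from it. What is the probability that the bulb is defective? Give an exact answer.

129/350

From Box A: P(defective) = 2/10.
From Box B: P(defective) = 3/10.
From Box C: P(defective) = 4/7.
Total probability = (2/5)(2/10) + (1/5)(3/10) + (2/5)(4/7) = 129/350.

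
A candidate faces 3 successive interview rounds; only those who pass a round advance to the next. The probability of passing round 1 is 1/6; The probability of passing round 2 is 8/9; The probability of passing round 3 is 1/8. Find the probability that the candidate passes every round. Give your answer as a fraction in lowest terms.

Each stage is reached only if all earlier stages succeed, so
P = 1/6 × 8/9 × 1/8 = 8/432 = 1/54.

1/54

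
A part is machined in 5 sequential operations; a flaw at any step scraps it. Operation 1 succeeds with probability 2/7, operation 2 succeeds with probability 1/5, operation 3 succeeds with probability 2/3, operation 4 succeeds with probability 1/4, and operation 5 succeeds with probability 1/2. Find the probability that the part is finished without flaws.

The events are sequential, so multiply the conditional probabilities:
P = 2/7 × 1/5 × 2/3 × 1/4 × 1/2 = 4/840 = 1/210.

1/210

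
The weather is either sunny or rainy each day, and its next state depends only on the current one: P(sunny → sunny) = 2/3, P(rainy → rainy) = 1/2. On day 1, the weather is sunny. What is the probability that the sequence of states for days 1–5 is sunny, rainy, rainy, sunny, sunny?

1/18

Day 1 is given. For each transition, use the conditional probability from the current state:
P(rainy | sunny) = 1/3; P(rainy | rainy) = 1/2; P(sunny | rainy) = 1/2; P(sunny | sunny) = 2/3.
P = 1/3 × 1/2 × 1/2 × 2/3 = 2/36 = 1/18.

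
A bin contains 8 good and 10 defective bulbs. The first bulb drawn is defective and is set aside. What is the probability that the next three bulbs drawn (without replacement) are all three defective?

After the first draw, 9 of the remaining 17 bulbs are defective.
P = 9/17 × 8/16 × 7/15 = 504/4080 = 21/170.

21/170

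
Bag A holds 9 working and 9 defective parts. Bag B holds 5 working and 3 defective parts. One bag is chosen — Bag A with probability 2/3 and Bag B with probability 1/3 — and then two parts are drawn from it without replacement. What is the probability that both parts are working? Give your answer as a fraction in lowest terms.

197/714

From Bag A: P(both working) = (9/18)(8/17) = 4/17.
From Bag B: P(both working) = (5/8)(4/7) = 5/14.
Total probability = (2/3)(4/17) + (1/3)(5/14) = 197/714.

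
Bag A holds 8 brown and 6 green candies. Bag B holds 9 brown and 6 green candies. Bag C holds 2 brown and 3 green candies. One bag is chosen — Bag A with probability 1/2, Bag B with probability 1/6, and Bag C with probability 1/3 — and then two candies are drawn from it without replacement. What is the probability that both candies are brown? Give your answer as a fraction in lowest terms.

667/2730

From Bag A: P(both brown) = (8/14)(7/13) = 4/13.
From Bag B: P(both brown) = (9/15)(8/14) = 12/35.
From Bag C: P(both brown) = (2/5)(1/4) = 1/10.
Total probability = (1/2)(4/13) + (1/6)(12/35) + (1/3)(1/10) = 667/2730.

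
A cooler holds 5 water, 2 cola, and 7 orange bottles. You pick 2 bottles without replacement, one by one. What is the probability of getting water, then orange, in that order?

Each draw changes the counts, so multiply the conditional probabilities along the sequence:
P = 5/14 × 7/13 = 35/182 = 5/26.

5/26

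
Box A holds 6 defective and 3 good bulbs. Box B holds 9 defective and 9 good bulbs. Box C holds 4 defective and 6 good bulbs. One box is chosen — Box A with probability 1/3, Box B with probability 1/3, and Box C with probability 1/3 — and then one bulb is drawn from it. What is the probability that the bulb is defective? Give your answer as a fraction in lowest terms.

From Box A: P(defective) = 6/9.
From Box B: P(defective) = 9/18.
From Box C: P(defective) = 4/10.
Total probability = (1/3)(6/9) + (1/3)(9/18) + (1/3)(4/10) = 47/90.

47/90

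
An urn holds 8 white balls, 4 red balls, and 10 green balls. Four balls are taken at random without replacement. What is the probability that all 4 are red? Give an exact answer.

P = 4/22 × 3/21 × 2/20 × 1/19 = 24/175560 = 1/7315.

1/7315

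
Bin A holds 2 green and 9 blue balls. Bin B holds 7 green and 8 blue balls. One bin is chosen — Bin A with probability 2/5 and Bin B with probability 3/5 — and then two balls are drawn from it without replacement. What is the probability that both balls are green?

From Bin A: P(both green) = (2/11)(1/10) = 1/55.
From Bin B: P(both green) = (7/15)(6/14) = 1/5.
Total probability = (2/5)(1/55) + (3/5)(1/5) = 7/55.

7/55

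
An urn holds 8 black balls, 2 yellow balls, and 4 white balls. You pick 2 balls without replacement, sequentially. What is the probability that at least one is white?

46/91

P(no white) = 10/14 × 9/13 = 90/182 = 45/91.
P(at least one) = 1 − 45/91 = 46/91.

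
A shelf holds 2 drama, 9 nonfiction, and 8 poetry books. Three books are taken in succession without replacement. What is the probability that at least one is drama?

P(no drama) = 17/19 × 16/18 × 15/17 = 4080/5814 = 40/57.
P(at least one) = 1 − 40/57 = 17/57.

17/57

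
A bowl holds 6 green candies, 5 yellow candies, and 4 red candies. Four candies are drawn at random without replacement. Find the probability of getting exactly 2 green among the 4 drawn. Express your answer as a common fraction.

One ordering (green drawn first) has probability 6/15 × 5/14 × 9/13 × 8/12 = 2160/32760 = 6/91.
There are C(4,2) = 6 such orderings, each equally likely, so P = 6 × 6/91 = 36/91.

36/91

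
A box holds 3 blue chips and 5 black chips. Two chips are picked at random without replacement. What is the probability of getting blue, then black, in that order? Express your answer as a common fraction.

15/56

Each draw changes the counts, so multiply the conditional probabilities along the sequence:
P = 3/8 × 5/7 = 15/56.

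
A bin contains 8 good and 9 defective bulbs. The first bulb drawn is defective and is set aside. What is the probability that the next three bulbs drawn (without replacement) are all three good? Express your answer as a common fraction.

With the first bulb removed, 8 good remain out of 16.
P = 8/16 × 7/15 × 6/14 = 336/3360 = 1/10.

1/10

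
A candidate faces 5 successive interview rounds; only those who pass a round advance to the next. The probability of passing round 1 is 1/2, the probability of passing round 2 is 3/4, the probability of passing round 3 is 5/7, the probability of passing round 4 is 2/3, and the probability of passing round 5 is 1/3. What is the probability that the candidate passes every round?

5/84

Multiplying along the chain,
P = 1/2 × 3/4 × 5/7 × 2/3 × 1/3 = 30/504 = 5/84.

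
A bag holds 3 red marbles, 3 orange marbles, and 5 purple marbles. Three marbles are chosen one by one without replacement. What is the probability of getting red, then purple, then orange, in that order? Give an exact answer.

Each draw changes the counts, so multiply the conditional probabilities along the sequence:
P = 3/11 × 5/10 × 3/9 = 45/990 = 1/22.

1/22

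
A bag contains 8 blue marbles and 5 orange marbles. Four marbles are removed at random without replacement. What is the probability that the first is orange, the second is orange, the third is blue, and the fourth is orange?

4/143

Chain rule:
P = 5/13 × 4/12 × 8/11 × 3/10 = 480/17160 = 4/143.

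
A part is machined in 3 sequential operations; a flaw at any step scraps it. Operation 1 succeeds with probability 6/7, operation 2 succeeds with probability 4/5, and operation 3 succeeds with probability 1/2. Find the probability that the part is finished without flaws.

12/35

The events are sequential, so multiply the conditional probabilities:
P = 6/7 × 4/5 × 1/2 = 24/70 = 12/35.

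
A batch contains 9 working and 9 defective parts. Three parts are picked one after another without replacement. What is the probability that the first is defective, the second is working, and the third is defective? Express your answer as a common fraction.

Each draw changes the counts, so multiply the conditional probabilities along the sequence:
P = 9/18 × 9/17 × 8/16 = 648/4896 = 9/68.

9/68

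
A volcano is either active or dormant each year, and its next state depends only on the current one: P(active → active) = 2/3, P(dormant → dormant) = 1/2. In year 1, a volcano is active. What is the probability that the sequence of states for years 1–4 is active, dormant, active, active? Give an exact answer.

Year 1 is given. For each transition, use the conditional probability from the current state:
P(dormant | active) = 1/3; P(active | dormant) = 1/2; P(active | active) = 2/3.
P = 1/3 × 1/2 × 2/3 = 2/18 = 1/9.

1/9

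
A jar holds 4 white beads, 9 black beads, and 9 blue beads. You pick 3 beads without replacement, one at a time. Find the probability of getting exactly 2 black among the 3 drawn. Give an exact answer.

117/385

One ordering (black drawn first) has probability 9/22 × 8/21 × 13/20 = 936/9240 = 39/385.
There are C(3,2) = 3 such orderings, each equally likely, so P = 3 × 39/385 = 117/385.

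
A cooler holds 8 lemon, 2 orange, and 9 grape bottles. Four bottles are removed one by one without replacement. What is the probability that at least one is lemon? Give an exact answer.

591/646

P(no lemon) = 11/19 × 10/18 × 9/17 × 8/16 = 7920/93024 = 55/646.
P(at least one) = 1 − 55/646 = 591/646.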